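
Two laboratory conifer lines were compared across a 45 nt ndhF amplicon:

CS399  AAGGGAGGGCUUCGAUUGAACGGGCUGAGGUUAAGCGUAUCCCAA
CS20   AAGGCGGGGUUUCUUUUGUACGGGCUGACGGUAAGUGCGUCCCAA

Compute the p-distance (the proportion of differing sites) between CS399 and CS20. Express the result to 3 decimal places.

The sequences differ at positions 5 (G/C), 6 (A/G), 10 (C/U), 14 (G/U), 15 (A/U), 19 (A/U), 29 (G/C), 31 (U/G), 36 (C/U), 38 (U/C), 39 (A/G).
There are 11 differences over 45 sites, so p = 11/45 = 0.244.

0.244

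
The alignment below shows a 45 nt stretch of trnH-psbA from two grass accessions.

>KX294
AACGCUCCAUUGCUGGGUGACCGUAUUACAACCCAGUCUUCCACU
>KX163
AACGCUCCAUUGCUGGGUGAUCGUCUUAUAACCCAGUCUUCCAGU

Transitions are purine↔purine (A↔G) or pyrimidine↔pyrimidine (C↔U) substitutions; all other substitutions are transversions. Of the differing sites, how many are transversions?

The sequences differ at positions 21 (C/U, transition), 25 (A/C, transversion), 29 (C/U, transition), 44 (C/G, transversion).
Of the 4 differences, 2 transitions and 2 transversions, so the answer is 2.

2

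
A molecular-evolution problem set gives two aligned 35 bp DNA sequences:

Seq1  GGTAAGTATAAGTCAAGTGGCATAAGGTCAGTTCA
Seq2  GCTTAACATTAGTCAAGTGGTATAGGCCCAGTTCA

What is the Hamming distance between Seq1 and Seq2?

Mismatches occur at site 2 (G→C), site 4 (A→T), site 6 (G→A), site 7 (T→C), site 10 (A→T), site 21 (C→T), site 25 (A→G), site 27 (G→C), site 28 (T→C).
That gives 9 mismatches out of 35 aligned sites, so the Hamming distance is 9.

9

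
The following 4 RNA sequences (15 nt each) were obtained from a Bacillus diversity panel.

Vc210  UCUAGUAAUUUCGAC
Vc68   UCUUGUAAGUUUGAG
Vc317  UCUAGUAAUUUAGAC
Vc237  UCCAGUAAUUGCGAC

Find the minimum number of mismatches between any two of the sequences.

Pairwise Hamming distances:
  Vc210 vs Vc68: 4
  Vc210 vs Vc317: 1
  Vc210 vs Vc237: 2
  Vc68 vs Vc317: 4
  Vc68 vs Vc237: 6
  Vc317 vs Vc237: 3
The smallest is 1, between Vc210 and Vc317.

1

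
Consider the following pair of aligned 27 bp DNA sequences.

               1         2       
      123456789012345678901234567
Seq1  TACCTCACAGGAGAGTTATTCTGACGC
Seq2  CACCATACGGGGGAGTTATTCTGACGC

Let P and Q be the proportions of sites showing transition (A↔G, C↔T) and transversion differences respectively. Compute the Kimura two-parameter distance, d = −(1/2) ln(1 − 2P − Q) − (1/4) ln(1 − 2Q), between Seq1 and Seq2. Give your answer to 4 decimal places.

Mismatches occur at site 1 (T→C, transition), site 5 (T→A, transversion), site 6 (C→T, transition), site 9 (A→G, transition), site 12 (A→G, transition).
Of the 5 differences, 4 transitions and 1 transversion over 27 sites: P = 4/27 = 0.148148, Q = 1/27 = 0.037037.
d = −0.5·ln(0.666667) − 0.25·ln(0.925926) = −0.5·(-0.405465) − 0.25·(-0.076961) = 0.2220.

0.2220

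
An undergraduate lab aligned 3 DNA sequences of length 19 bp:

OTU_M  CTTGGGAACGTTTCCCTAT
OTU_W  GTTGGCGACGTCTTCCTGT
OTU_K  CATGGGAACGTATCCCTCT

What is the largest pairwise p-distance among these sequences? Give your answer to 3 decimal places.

0.368

Pairwise Hamming distances:
  OTU_M vs OTU_W: 6
  OTU_M vs OTU_K: 3
  OTU_W vs OTU_K: 7
The largest is 7 mismatches, between OTU_W and OTU_K; p = 7/19 = 0.368.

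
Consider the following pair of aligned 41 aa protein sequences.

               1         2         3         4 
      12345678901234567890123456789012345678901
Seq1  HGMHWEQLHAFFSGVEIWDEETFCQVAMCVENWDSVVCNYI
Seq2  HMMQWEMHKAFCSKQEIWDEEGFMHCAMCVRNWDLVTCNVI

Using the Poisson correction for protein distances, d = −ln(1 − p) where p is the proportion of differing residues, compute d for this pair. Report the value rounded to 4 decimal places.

Mismatches occur at site 2 (G→M), site 4 (H→Q), site 7 (Q→M), site 8 (L→H), site 9 (H→K), site 12 (F→C), site 14 (G→K), site 15 (V→Q), site 22 (T→G), site 24 (C→M), site 25 (Q→H), site 26 (V→C), site 31 (E→R), site 35 (S→L), site 37 (V→T), site 40 (Y→V).
p = 16/41 = 0.390244.
d = −ln(1 − 0.390244) = −ln(0.609756) = 0.4947.

0.4947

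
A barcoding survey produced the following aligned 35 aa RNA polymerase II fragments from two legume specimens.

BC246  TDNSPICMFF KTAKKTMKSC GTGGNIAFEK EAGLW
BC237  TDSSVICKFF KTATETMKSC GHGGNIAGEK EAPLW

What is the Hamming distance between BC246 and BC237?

The sequences differ at positions 3 (N/S), 5 (P/V), 8 (M/K), 14 (K/T), 15 (K/E), 22 (T/H), 28 (F/G), 33 (G/P).
That gives 8 mismatches out of 35 aligned sites, so the Hamming distance is 8.

8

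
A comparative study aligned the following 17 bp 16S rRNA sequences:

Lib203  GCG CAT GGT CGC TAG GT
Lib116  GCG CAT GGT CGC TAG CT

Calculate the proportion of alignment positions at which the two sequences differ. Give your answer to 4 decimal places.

The sequences differ at position 16 (G/C).
There are 1 differences over 17 sites, so p = 1/17 = 0.0588.

0.0588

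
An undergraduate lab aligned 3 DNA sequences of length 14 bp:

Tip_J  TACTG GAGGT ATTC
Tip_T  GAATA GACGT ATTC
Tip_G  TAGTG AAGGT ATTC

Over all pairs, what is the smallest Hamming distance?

2

Pairwise Hamming distances:
  Tip_J vs Tip_T: 4
  Tip_J vs Tip_G: 2
  Tip_T vs Tip_G: 5
The smallest is 2, between Tip_J and Tip_G.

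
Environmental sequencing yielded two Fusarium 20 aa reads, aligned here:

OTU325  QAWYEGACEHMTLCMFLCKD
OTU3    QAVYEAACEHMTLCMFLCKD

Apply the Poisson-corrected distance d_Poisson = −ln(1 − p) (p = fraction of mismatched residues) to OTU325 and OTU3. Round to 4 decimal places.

0.1054

Mismatches occur at site 3 (W↔V), site 6 (G↔A).
p = 2/20 = 0.100000.
d = −ln(1 − 0.100000) = −ln(0.900000) = 0.1054.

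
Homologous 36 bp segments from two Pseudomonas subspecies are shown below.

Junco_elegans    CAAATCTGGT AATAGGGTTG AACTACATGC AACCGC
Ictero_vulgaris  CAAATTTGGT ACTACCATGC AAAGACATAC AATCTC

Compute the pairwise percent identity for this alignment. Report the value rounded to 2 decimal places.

66.67%

Mismatches occur at site 6 (C→T), site 12 (A→C), site 15 (G→C), site 16 (G→C), site 17 (G→A), site 19 (T→G), site 20 (G→C), site 23 (C→A), site 24 (T→G), site 29 (G→A), site 33 (C→T), site 35 (G→T).
24 of the 36 sites match, so the percent identity is 24/36 × 100 = 66.67%.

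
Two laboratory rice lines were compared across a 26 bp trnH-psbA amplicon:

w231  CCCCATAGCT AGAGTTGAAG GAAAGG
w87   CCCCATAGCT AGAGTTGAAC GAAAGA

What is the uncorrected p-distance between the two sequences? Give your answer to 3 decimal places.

The sequences differ at positions 20 (G/C), 26 (G/A).
There are 2 differences over 26 sites, so p = 2/26 = 0.077.

0.077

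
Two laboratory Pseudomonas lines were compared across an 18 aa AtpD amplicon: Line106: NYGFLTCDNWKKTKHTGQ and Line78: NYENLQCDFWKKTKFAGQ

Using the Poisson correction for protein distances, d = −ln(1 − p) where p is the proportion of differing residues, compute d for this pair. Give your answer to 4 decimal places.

Differing sites — 3:G/E; 4:F/N; 6:T/Q; 9:N/F; 15:H/F; 16:T/A.
p = 6/18 = 0.333333.
d = −ln(1 − 0.333333) = −ln(0.666667) = 0.4055.

0.4055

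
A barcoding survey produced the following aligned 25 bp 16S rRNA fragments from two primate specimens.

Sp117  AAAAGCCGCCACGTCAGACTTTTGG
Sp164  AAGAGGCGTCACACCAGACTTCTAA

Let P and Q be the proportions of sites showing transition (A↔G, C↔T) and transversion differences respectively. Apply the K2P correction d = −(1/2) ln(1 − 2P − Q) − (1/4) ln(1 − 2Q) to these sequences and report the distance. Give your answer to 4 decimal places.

Differing sites — 3:A/G (Ti); 6:C/G (Tv); 9:C/T (Ti); 13:G/A (Ti); 14:T/C (Ti); 22:T/C (Ti); 24:G/A (Ti); 25:G/A (Ti).
Of the 8 differences, 7 transitions and 1 transversion over 25 sites: P = 7/25 = 0.280000, Q = 1/25 = 0.040000.
d = −0.5·ln(0.400000) − 0.25·ln(0.920000) = −0.5·(-0.916291) − 0.25·(-0.083382) = 0.4790.

0.4790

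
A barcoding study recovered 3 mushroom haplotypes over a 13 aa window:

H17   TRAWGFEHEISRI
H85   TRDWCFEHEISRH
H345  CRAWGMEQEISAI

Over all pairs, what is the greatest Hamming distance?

7

Pairwise Hamming distances:
  H17 vs H85: 3
  H17 vs H345: 4
  H85 vs H345: 7
The largest is 7, between H85 and H345.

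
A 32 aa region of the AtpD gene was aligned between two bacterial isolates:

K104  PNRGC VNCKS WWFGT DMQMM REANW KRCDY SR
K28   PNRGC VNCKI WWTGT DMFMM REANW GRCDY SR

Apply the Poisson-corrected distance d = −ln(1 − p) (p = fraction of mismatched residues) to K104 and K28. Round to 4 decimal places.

0.1335

Mismatches occur at site 10 (S↔I), site 13 (F↔T), site 18 (Q↔F), site 26 (K↔G).
p = 4/32 = 0.125000.
d = −ln(1 − 0.125000) = −ln(0.875000) = 0.1335.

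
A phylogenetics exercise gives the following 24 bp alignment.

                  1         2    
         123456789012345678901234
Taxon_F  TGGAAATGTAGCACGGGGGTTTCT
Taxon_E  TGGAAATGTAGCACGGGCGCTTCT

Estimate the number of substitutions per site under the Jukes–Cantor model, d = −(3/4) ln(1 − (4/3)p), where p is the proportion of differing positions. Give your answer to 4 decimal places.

Mismatches occur at site 18 (G→C), site 20 (T→C).
p = 2/24 = 0.083333.
d = −0.75 · ln(1 − (4/3)·0.083333) = −0.75 · ln(0.888889) = −0.75 · (-0.117783) = 0.0883.

0.0883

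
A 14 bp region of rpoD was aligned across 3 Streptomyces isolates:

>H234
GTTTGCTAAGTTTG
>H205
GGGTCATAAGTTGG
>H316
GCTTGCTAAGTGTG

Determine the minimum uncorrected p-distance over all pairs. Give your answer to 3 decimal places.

Pairwise Hamming distances:
  H234 vs H205: 5
  H234 vs H316: 2
  H205 vs H316: 6
The smallest is 2 mismatches, between H234 and H316; p = 2/14 = 0.143.

0.143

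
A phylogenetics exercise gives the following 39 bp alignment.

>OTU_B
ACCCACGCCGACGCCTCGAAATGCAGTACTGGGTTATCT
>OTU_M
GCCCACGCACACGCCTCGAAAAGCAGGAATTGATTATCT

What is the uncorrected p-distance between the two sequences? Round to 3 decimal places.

0.205

The sequences differ at positions 1 (A/G), 9 (C/A), 10 (G/C), 22 (T/A), 27 (T/G), 29 (C/A), 31 (G/T), 33 (G/A).
There are 8 differences over 39 sites, so p = 8/39 = 0.205.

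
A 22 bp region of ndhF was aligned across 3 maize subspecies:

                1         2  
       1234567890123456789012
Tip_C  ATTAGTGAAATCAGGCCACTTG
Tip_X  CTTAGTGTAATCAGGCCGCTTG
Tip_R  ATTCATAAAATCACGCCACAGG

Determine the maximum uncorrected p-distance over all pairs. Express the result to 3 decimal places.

Pairwise Hamming distances:
  Tip_C vs Tip_X: 3
  Tip_C vs Tip_R: 6
  Tip_X vs Tip_R: 9
The largest is 9 mismatches, between Tip_X and Tip_R; p = 9/22 = 0.409.

0.409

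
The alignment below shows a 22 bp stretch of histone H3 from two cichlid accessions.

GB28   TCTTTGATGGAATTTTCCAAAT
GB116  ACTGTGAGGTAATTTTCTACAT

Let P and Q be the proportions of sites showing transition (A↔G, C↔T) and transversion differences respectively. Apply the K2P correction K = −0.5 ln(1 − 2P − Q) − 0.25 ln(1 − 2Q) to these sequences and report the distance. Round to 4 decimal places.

0.3430

Mismatches occur at site 1 (T/A, transversion), site 4 (T/G, transversion), site 8 (T/G, transversion), site 10 (G/T, transversion), site 18 (C/T, transition), site 20 (A/C, transversion).
Of the 6 differences, 1 transition and 5 transversions over 22 sites: P = 1/22 = 0.045455, Q = 5/22 = 0.227273.
d = −0.5·ln(0.681817) − 0.25·ln(0.545454) = −0.5·(-0.382994) − 0.25·(-0.606137) = 0.3430.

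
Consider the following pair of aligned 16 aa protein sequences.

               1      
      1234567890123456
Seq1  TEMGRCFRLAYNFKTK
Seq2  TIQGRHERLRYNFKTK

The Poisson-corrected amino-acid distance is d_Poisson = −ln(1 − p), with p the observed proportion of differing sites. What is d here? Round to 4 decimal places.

Differing sites — 2:E/I; 3:M/Q; 6:C/H; 7:F/E; 10:A/R.
p = 5/16 = 0.312500.
d = −ln(1 − 0.312500) = −ln(0.687500) = 0.3747.

0.3747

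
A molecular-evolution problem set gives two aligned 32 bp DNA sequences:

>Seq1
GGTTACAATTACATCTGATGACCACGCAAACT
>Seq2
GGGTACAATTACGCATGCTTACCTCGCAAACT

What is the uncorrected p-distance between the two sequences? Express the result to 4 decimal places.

0.2188

Mismatches occur at site 3 (T↔G), site 13 (A↔G), site 14 (T↔C), site 15 (C↔A), site 18 (A↔C), site 20 (G↔T), site 24 (A↔T).
There are 7 differences over 32 sites, so p = 7/32 = 0.2188.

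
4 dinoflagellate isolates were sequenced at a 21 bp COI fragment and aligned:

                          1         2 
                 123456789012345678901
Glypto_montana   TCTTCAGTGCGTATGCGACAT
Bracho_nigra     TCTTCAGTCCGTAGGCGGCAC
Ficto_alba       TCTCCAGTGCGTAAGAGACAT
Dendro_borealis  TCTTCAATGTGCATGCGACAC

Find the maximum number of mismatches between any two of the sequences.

7

Pairwise Hamming distances:
  Glypto_montana vs Bracho_nigra: 4
  Glypto_montana vs Ficto_alba: 3
  Glypto_montana vs Dendro_borealis: 4
  Bracho_nigra vs Ficto_alba: 6
  Bracho_nigra vs Dendro_borealis: 6
  Ficto_alba vs Dendro_borealis: 7
The largest is 7, between Ficto_alba and Dendro_borealis.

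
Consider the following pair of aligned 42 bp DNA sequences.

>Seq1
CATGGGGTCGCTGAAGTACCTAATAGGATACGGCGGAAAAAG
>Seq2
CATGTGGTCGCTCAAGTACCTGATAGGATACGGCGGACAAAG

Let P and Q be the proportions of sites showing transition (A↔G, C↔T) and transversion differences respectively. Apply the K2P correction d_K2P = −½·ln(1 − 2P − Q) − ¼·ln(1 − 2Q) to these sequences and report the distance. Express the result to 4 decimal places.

0.1019

Differing sites — 5:G/T (Tv); 13:G/C (Tv); 22:A/G (Ti); 38:A/C (Tv).
Of the 4 differences, 1 transition and 3 transversions over 42 sites: P = 1/42 = 0.023810, Q = 3/42 = 0.071429.
d = −0.5·ln(0.880951) − 0.25·ln(0.857142) = −0.5·(-0.126753) − 0.25·(-0.154152) = 0.1019.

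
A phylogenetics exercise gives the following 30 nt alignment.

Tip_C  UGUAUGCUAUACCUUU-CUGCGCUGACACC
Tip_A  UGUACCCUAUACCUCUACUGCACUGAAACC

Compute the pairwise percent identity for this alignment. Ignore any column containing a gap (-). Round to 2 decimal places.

82.76%

Excluding the 1 gap column leaves 29 comparable sites.
Differing sites — 5:U/C; 6:G/C; 15:U/C; 22:G/A; 27:C/A.
24 of the 29 comparable sites match, so the percent identity is 24/29 × 100 = 82.76%.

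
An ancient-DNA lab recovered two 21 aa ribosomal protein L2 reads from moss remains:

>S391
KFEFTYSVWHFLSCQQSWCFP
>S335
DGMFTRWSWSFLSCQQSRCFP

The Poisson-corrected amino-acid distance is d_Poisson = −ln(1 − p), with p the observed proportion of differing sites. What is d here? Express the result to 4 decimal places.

0.4796

The sequences differ at positions 1 (K/D), 2 (F/G), 3 (E/M), 6 (Y/R), 7 (S/W), 8 (V/S), 10 (H/S), 18 (W/R).
p = 8/21 = 0.380952.
d = −ln(1 − 0.380952) = −ln(0.619048) = 0.4796.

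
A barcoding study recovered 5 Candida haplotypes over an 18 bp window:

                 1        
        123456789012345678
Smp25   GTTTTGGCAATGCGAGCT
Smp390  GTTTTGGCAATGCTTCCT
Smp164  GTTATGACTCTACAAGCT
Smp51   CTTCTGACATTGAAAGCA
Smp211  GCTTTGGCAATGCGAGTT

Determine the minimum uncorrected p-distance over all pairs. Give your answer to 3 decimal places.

Pairwise Hamming distances:
  Smp25 vs Smp390: 3
  Smp25 vs Smp164: 6
  Smp25 vs Smp51: 7
  Smp25 vs Smp211: 2
  Smp390 vs Smp164: 8
  Smp390 vs Smp51: 9
  Smp390 vs Smp211: 5
  Smp164 vs Smp51: 7
  Smp164 vs Smp211: 8
  Smp51 vs Smp211: 9
The smallest is 2 mismatches, between Smp25 and Smp211; p = 2/18 = 0.111.

0.111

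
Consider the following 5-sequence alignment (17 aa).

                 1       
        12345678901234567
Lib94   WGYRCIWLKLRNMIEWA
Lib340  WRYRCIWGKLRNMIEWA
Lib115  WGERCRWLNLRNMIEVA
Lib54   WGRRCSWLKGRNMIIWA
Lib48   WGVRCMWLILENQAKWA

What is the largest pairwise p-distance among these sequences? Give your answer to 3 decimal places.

Pairwise Hamming distances:
  Lib94 vs Lib340: 2
  Lib94 vs Lib115: 4
  Lib94 vs Lib54: 4
  Lib94 vs Lib48: 7
  Lib340 vs Lib115: 6
  Lib340 vs Lib54: 6
  Lib340 vs Lib48: 9
  Lib115 vs Lib54: 6
  Lib115 vs Lib48: 8
  Lib54 vs Lib48: 8
The largest is 9 mismatches, between Lib340 and Lib48; p = 9/17 = 0.529.

0.529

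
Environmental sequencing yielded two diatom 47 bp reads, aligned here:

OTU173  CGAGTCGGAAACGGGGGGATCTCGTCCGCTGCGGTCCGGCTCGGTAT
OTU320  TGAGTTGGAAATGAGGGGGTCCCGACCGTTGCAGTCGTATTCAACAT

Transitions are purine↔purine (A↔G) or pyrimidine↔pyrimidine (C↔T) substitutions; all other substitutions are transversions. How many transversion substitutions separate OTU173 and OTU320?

3

Differing sites — 1:C/T (Ti); 6:C/T (Ti); 12:C/T (Ti); 14:G/A (Ti); 19:A/G (Ti); 22:T/C (Ti); 25:T/A (Tv); 29:C/T (Ti); 33:G/A (Ti); 37:C/G (Tv); 38:G/T (Tv); 39:G/A (Ti); 40:C/T (Ti); 43:G/A (Ti); 44:G/A (Ti); 45:T/C (Ti).
Of the 16 differences, 13 transitions and 3 transversions, so the answer is 3.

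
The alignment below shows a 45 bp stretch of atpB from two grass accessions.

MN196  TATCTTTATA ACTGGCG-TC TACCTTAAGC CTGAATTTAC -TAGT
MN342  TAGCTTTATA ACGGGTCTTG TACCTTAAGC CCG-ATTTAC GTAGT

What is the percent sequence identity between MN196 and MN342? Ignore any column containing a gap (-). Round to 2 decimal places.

Excluding the 3 gap columns leaves 42 comparable sites.
Mismatches occur at site 3 (T→G), site 13 (T→G), site 16 (C→T), site 17 (G→C), site 20 (C→G), site 32 (T→C).
36 of the 42 comparable sites match, so the percent identity is 36/42 × 100 = 85.71%.

85.71%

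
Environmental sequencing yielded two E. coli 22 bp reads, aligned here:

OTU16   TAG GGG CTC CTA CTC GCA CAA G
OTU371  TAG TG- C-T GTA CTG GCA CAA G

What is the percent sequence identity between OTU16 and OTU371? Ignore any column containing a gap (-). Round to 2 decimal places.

80.00%

Excluding the 2 gap columns leaves 20 comparable sites.
Mismatches occur at site 4 (G↔T), site 9 (C↔T), site 10 (C↔G), site 15 (C↔G).
16 of the 20 comparable sites match, so the percent identity is 16/20 × 100 = 80.00%.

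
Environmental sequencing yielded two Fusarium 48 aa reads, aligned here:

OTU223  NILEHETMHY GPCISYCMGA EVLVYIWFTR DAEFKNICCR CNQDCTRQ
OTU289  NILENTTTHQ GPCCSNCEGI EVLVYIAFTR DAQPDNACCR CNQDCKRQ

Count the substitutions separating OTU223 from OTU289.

14

Mismatches occur at site 5 (H↔N), site 6 (E↔T), site 8 (M↔T), site 10 (Y↔Q), site 14 (I↔C), site 16 (Y↔N), site 18 (M↔E), site 20 (A↔I), site 27 (W↔A), site 33 (E↔Q), site 34 (F↔P), site 35 (K↔D), site 37 (I↔A), site 46 (T↔K).
That gives 14 mismatches out of 48 aligned sites, so the Hamming distance is 14.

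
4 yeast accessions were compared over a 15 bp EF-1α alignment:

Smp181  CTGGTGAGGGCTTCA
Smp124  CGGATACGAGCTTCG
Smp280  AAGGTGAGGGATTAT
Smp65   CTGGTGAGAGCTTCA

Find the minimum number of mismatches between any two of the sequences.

1

Pairwise Hamming distances:
  Smp181 vs Smp124: 6
  Smp181 vs Smp280: 5
  Smp181 vs Smp65: 1
  Smp124 vs Smp280: 9
  Smp124 vs Smp65: 5
  Smp280 vs Smp65: 6
The smallest is 1, between Smp181 and Smp65.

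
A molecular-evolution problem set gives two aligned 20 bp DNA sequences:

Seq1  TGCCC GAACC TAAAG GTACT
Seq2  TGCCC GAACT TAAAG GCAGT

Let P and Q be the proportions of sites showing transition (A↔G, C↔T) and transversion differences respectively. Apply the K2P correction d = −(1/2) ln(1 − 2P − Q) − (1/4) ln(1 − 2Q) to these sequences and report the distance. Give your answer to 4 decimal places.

The sequences differ at positions 10 (C/T, transition), 17 (T/C, transition), 19 (C/G, transversion).
Of the 3 differences, 2 transitions and 1 transversion over 20 sites: P = 2/20 = 0.100000, Q = 1/20 = 0.050000.
d = −0.5·ln(0.750000) − 0.25·ln(0.900000) = −0.5·(-0.287682) − 0.25·(-0.105361) = 0.1702.

0.1702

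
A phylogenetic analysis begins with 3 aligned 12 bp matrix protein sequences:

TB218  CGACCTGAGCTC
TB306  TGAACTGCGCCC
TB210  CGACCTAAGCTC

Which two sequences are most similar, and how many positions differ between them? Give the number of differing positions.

1

Pairwise Hamming distances:
  TB218 vs TB306: 4
  TB218 vs TB210: 1
  TB306 vs TB210: 5
The smallest is 1, between TB218 and TB210.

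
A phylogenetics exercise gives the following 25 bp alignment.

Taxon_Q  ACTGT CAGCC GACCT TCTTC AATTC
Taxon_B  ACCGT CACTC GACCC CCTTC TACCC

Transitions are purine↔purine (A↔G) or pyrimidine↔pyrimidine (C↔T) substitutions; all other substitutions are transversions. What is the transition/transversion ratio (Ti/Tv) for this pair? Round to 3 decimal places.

The sequences differ at positions 3 (T/C, transition), 8 (G/C, transversion), 9 (C/T, transition), 15 (T/C, transition), 16 (T/C, transition), 21 (A/T, transversion), 23 (T/C, transition), 24 (T/C, transition).
Of the 8 differences, 6 transitions and 2 transversions, so Ti/Tv = 6/2 = 3.000.

3.000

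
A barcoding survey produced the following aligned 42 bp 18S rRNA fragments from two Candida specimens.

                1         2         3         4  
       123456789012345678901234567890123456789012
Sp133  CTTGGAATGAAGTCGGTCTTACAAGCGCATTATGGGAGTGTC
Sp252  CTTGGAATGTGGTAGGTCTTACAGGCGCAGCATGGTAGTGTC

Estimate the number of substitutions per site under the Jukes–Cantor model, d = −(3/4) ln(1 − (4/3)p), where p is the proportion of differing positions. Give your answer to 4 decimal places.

0.1885

The sequences differ at positions 10 (A/T), 11 (A/G), 14 (C/A), 24 (A/G), 30 (T/G), 31 (T/C), 36 (G/T).
p = 7/42 = 0.166667.
d = −0.75 · ln(1 − (4/3)·0.166667) = −0.75 · ln(0.777777) = −0.75 · (-0.251315) = 0.1885.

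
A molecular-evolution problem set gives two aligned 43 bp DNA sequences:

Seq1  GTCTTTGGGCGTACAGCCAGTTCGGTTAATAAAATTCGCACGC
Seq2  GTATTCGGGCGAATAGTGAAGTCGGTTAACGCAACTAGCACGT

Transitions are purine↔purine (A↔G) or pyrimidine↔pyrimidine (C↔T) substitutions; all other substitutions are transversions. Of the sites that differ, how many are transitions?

Differing sites — 3:C/A (Tv); 6:T/C (Ti); 12:T/A (Tv); 14:C/T (Ti); 17:C/T (Ti); 18:C/G (Tv); 20:G/A (Ti); 21:T/G (Tv); 30:T/C (Ti); 31:A/G (Ti); 32:A/C (Tv); 35:T/C (Ti); 37:C/A (Tv); 43:C/T (Ti).
Of the 14 differences, 8 transitions and 6 transversions, so the answer is 8.

8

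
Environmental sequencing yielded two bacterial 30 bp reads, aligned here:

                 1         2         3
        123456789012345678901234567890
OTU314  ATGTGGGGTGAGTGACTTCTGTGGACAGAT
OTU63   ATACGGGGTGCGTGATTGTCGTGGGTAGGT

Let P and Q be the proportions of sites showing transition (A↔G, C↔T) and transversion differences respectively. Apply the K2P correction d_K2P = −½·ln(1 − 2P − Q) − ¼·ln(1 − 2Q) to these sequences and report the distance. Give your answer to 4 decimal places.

0.4939

Mismatches occur at site 3 (G/A, transition), site 4 (T/C, transition), site 11 (A/C, transversion), site 16 (C/T, transition), site 18 (T/G, transversion), site 19 (C/T, transition), site 20 (T/C, transition), site 25 (A/G, transition), site 26 (C/T, transition), site 29 (A/G, transition).
Of the 10 differences, 8 transitions and 2 transversions over 30 sites: P = 8/30 = 0.266667, Q = 2/30 = 0.066667.
d = −0.5·ln(0.399999) − 0.25·ln(0.866666) = −0.5·(-0.916293) − 0.25·(-0.143102) = 0.4939.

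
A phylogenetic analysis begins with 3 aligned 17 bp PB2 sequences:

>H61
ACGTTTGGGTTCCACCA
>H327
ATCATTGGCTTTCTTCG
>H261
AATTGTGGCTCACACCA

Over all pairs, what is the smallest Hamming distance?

Pairwise Hamming distances:
  H61 vs H327: 8
  H61 vs H261: 6
  H327 vs H261: 9
The smallest is 6, between H61 and H261.

6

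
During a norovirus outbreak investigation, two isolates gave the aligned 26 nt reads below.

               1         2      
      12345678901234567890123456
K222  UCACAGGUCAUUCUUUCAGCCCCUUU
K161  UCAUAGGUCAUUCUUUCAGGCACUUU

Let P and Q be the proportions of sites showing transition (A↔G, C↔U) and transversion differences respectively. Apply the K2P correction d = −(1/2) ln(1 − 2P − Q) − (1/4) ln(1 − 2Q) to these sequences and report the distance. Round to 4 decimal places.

0.1253

Differing sites — 4:C/U (Ti); 20:C/G (Tv); 22:C/A (Tv).
Of the 3 differences, 1 transition and 2 transversions over 26 sites: P = 1/26 = 0.038462, Q = 2/26 = 0.076923.
d = −0.5·ln(0.846153) − 0.25·ln(0.846154) = −0.5·(-0.167055) − 0.25·(-0.167054) = 0.1253.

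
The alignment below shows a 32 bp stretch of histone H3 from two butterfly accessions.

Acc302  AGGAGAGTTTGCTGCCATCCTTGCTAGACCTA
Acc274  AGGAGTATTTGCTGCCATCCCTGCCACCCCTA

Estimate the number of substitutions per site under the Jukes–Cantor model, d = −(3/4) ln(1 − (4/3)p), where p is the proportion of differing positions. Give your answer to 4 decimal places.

0.2158

Differing sites — 6:A/T; 7:G/A; 21:T/C; 25:T/C; 27:G/C; 28:A/C.
p = 6/32 = 0.187500.
d = −0.75 · ln(1 − (4/3)·0.187500) = −0.75 · ln(0.750000) = −0.75 · (-0.287682) = 0.2158.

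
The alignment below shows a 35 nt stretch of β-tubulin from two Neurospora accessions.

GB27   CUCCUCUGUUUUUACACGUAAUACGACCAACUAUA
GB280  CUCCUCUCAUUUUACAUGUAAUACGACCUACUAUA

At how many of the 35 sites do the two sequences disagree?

Differing sites — 8:G/C; 9:U/A; 17:C/U; 29:A/U.
That gives 4 mismatches out of 35 aligned sites, so the Hamming distance is 4.

4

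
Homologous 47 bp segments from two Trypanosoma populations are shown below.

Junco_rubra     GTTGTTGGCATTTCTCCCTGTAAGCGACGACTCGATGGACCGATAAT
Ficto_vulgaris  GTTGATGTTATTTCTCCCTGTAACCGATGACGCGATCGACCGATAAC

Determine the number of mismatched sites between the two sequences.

8

The sequences differ at positions 5 (T/A), 8 (G/T), 9 (C/T), 24 (G/C), 28 (C/T), 32 (T/G), 37 (G/C), 47 (T/C).
That gives 8 mismatches out of 47 aligned sites, so the Hamming distance is 8.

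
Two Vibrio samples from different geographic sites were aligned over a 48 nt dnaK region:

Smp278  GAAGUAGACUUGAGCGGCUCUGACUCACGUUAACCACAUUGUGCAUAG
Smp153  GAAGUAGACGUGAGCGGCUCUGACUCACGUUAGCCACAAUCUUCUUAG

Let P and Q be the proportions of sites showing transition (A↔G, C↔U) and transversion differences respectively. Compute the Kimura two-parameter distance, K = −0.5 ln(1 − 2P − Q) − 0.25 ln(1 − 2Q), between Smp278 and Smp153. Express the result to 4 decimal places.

0.1372

Mismatches occur at site 10 (U→G, transversion), site 33 (A→G, transition), site 39 (U→A, transversion), site 41 (G→C, transversion), site 43 (G→U, transversion), site 45 (A→U, transversion).
Of the 6 differences, 1 transition and 5 transversions over 48 sites: P = 1/48 = 0.020833, Q = 5/48 = 0.104167.
d = −0.5·ln(0.854167) − 0.25·ln(0.791666) = −0.5·(-0.157629) − 0.25·(-0.233616) = 0.1372.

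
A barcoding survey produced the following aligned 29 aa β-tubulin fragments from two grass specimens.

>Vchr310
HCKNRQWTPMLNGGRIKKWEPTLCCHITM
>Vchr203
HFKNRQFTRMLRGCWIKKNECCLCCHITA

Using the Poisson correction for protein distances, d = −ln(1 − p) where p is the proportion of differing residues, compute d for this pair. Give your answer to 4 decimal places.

Mismatches occur at site 2 (C/F), site 7 (W/F), site 9 (P/R), site 12 (N/R), site 14 (G/C), site 15 (R/W), site 19 (W/N), site 21 (P/C), site 22 (T/C), site 29 (M/A).
p = 10/29 = 0.344828.
d = −ln(1 − 0.344828) = −ln(0.655172) = 0.4229.

0.4229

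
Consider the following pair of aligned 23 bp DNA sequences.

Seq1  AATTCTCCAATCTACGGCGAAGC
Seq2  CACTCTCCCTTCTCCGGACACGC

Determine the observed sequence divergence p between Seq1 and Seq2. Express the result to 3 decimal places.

0.348

Differing sites — 1:A/C; 3:T/C; 9:A/C; 10:A/T; 14:A/C; 18:C/A; 19:G/C; 21:A/C.
There are 8 differences over 23 sites, so p = 8/23 = 0.348.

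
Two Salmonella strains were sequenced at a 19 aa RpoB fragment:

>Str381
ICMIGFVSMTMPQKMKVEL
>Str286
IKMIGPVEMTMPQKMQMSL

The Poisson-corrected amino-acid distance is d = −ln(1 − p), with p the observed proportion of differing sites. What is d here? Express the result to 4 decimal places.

The sequences differ at positions 2 (C/K), 6 (F/P), 8 (S/E), 16 (K/Q), 17 (V/M), 18 (E/S).
p = 6/19 = 0.315789.
d = −ln(1 − 0.315789) = −ln(0.684211) = 0.3795.

0.3795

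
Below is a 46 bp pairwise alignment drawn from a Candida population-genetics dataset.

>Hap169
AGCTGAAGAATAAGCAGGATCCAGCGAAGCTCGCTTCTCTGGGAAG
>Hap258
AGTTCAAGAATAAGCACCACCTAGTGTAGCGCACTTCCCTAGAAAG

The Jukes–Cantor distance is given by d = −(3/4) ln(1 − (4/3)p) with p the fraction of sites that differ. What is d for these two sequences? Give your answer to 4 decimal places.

0.3547

Differing sites — 3:C/T; 5:G/C; 17:G/C; 18:G/C; 20:T/C; 22:C/T; 25:C/T; 27:A/T; 31:T/G; 33:G/A; 38:T/C; 41:G/A; 43:G/A.
p = 13/46 = 0.282609.
d = −0.75 · ln(1 − (4/3)·0.282609) = −0.75 · ln(0.623188) = −0.75 · (-0.472907) = 0.3547.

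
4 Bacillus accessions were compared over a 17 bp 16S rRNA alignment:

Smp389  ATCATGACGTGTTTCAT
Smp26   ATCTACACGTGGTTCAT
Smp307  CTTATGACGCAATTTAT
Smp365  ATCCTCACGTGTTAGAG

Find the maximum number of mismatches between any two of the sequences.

10

Pairwise Hamming distances:
  Smp389 vs Smp26: 4
  Smp389 vs Smp307: 6
  Smp389 vs Smp365: 5
  Smp26 vs Smp307: 9
  Smp26 vs Smp365: 6
  Smp307 vs Smp365: 10
The largest is 10, between Smp307 and Smp365.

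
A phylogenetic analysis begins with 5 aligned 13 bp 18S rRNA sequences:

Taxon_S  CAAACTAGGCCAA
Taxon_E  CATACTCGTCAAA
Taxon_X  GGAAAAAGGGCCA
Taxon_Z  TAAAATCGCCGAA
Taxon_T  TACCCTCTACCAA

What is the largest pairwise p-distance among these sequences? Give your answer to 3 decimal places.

0.846

Pairwise Hamming distances:
  Taxon_S vs Taxon_E: 4
  Taxon_S vs Taxon_X: 6
  Taxon_S vs Taxon_Z: 5
  Taxon_S vs Taxon_T: 6
  Taxon_E vs Taxon_X: 10
  Taxon_E vs Taxon_Z: 5
  Taxon_E vs Taxon_T: 6
  Taxon_X vs Taxon_Z: 8
  Taxon_X vs Taxon_T: 11
  Taxon_Z vs Taxon_T: 6
The largest is 11 mismatches, between Taxon_X and Taxon_T; p = 11/13 = 0.846.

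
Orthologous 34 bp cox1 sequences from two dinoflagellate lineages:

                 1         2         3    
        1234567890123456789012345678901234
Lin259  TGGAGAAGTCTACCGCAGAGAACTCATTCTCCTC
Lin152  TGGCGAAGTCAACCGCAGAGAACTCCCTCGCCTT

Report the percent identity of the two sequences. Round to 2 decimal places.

Differing sites — 4:A/C; 11:T/A; 26:A/C; 27:T/C; 30:T/G; 34:C/T.
28 of the 34 sites match, so the percent identity is 28/34 × 100 = 82.35%.

82.35%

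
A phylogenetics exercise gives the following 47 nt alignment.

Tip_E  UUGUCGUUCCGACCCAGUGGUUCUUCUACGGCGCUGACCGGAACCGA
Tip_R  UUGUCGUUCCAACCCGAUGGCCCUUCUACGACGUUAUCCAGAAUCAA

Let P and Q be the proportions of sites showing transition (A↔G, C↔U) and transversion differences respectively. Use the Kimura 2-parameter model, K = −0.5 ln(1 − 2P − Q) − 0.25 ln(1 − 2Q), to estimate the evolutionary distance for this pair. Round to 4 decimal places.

Differing sites — 11:G/A (Ti); 16:A/G (Ti); 17:G/A (Ti); 21:U/C (Ti); 22:U/C (Ti); 31:G/A (Ti); 34:C/U (Ti); 36:G/A (Ti); 37:A/U (Tv); 40:G/A (Ti); 44:C/U (Ti); 46:G/A (Ti).
Of the 12 differences, 11 transitions and 1 transversion over 47 sites: P = 11/47 = 0.234043, Q = 1/47 = 0.021277.
d = −0.5·ln(0.510637) − 0.25·ln(0.957446) = −0.5·(-0.672096) − 0.25·(-0.043486) = 0.3469.

0.3469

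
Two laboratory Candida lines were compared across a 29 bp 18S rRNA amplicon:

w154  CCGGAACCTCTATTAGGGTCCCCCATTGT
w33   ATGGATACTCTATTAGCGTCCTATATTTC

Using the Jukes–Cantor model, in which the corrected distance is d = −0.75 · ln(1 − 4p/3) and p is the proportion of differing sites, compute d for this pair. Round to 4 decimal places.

Differing sites — 1:C/A; 2:C/T; 6:A/T; 7:C/A; 17:G/C; 22:C/T; 23:C/A; 24:C/T; 28:G/T; 29:T/C.
p = 10/29 = 0.344828.
d = −0.75 · ln(1 − (4/3)·0.344828) = −0.75 · ln(0.540229) = −0.75 · (-0.615762) = 0.4618.

0.4618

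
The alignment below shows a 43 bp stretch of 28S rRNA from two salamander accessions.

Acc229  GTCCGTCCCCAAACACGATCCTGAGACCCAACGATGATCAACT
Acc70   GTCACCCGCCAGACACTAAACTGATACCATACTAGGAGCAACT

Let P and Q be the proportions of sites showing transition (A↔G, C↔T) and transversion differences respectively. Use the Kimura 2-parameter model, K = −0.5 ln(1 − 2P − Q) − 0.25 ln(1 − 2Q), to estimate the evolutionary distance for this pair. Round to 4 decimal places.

0.4369

Differing sites — 4:C/A (Tv); 5:G/C (Tv); 6:T/C (Ti); 8:C/G (Tv); 12:A/G (Ti); 17:G/T (Tv); 19:T/A (Tv); 20:C/A (Tv); 25:G/T (Tv); 29:C/A (Tv); 30:A/T (Tv); 33:G/T (Tv); 35:T/G (Tv); 38:T/G (Tv).
Of the 14 differences, 2 transitions and 12 transversions over 43 sites: P = 2/43 = 0.046512, Q = 12/43 = 0.279070.
d = −0.5·ln(0.627906) − 0.25·ln(0.441860) = −0.5·(-0.465365) − 0.25·(-0.816762) = 0.4369.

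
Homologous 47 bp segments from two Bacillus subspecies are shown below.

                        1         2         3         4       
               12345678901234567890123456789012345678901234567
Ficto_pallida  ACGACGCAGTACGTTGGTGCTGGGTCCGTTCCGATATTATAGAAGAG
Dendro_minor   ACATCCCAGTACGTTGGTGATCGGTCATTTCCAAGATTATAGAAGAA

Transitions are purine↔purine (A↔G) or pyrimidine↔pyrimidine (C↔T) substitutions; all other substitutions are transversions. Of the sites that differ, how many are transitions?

The sequences differ at positions 3 (G/A, transition), 4 (A/T, transversion), 6 (G/C, transversion), 20 (C/A, transversion), 22 (G/C, transversion), 27 (C/A, transversion), 28 (G/T, transversion), 33 (G/A, transition), 35 (T/G, transversion), 47 (G/A, transition).
Of the 10 differences, 3 transitions and 7 transversions, so the answer is 3.

3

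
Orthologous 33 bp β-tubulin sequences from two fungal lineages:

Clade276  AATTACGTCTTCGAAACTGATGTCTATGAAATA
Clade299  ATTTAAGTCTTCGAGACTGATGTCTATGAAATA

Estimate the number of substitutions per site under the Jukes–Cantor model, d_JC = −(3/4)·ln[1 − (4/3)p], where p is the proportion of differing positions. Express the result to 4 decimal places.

Differing sites — 2:A/T; 6:C/A; 15:A/G.
p = 3/33 = 0.090909.
d = −0.75 · ln(1 − (4/3)·0.090909) = −0.75 · ln(0.878788) = −0.75 · (-0.129212) = 0.0969.

0.0969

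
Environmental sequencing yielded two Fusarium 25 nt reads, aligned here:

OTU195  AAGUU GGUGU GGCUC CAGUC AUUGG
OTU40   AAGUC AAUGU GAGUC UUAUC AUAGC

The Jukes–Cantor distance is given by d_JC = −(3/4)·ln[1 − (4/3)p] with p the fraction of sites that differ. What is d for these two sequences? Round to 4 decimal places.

Differing sites — 5:U/C; 6:G/A; 7:G/A; 12:G/A; 13:C/G; 16:C/U; 17:A/U; 18:G/A; 23:U/A; 25:G/C.
p = 10/25 = 0.400000.
d = −0.75 · ln(1 − (4/3)·0.400000) = −0.75 · ln(0.466667) = −0.75 · (-0.762139) = 0.5716.

0.5716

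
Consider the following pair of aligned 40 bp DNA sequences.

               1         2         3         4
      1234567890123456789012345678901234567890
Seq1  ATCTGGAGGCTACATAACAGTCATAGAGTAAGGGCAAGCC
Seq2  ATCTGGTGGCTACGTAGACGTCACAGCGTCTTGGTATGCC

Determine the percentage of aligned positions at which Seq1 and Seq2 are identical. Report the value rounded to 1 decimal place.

70.0%

The sequences differ at positions 7 (A/T), 14 (A/G), 17 (A/G), 18 (C/A), 19 (A/C), 24 (T/C), 27 (A/C), 30 (A/C), 31 (A/T), 32 (G/T), 35 (C/T), 37 (A/T).
28 of the 40 sites match, so the percent identity is 28/40 × 100 = 70.0%.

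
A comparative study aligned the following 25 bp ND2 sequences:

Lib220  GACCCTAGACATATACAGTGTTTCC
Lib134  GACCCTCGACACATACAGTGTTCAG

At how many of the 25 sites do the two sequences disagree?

Differing sites — 7:A/C; 12:T/C; 23:T/C; 24:C/A; 25:C/G.
That gives 5 mismatches out of 25 aligned sites, so the Hamming distance is 5.

5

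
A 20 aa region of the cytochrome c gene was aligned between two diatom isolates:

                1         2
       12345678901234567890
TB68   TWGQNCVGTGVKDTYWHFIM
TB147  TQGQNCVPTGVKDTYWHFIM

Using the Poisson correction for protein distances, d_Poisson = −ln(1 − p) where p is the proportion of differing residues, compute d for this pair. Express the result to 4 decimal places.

Differing sites — 2:W/Q; 8:G/P.
p = 2/20 = 0.100000.
d = −ln(1 − 0.100000) = −ln(0.900000) = 0.1054.

0.1054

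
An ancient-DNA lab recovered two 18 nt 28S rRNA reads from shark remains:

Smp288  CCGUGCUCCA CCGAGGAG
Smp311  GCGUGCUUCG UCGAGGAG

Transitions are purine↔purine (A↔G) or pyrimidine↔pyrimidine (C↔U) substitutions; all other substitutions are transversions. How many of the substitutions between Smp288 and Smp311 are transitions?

3

Mismatches occur at site 1 (C→G, transversion), site 8 (C→U, transition), site 10 (A→G, transition), site 11 (C→U, transition).
Of the 4 differences, 3 transitions and 1 transversion, so the answer is 3.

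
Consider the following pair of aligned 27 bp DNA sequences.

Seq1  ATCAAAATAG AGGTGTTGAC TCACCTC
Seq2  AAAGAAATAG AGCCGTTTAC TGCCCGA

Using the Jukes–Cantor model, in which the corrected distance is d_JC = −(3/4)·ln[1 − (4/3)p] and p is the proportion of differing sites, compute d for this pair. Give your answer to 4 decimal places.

Differing sites — 2:T/A; 3:C/A; 4:A/G; 13:G/C; 14:T/C; 18:G/T; 22:C/G; 23:A/C; 26:T/G; 27:C/A.
p = 10/27 = 0.370370.
d = −0.75 · ln(1 − (4/3)·0.370370) = −0.75 · ln(0.506173) = −0.75 · (-0.680877) = 0.5107.

0.5107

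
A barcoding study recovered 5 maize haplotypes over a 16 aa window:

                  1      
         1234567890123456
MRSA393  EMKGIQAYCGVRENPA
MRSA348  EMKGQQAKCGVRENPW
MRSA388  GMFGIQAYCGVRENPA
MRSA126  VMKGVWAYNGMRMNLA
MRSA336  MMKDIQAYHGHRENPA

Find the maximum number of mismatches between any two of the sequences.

9

Pairwise Hamming distances:
  MRSA393 vs MRSA348: 3
  MRSA393 vs MRSA388: 2
  MRSA393 vs MRSA126: 7
  MRSA393 vs MRSA336: 4
  MRSA348 vs MRSA388: 5
  MRSA348 vs MRSA126: 9
  MRSA348 vs MRSA336: 7
  MRSA388 vs MRSA126: 8
  MRSA388 vs MRSA336: 5
  MRSA126 vs MRSA336: 8
The largest is 9, between MRSA348 and MRSA126.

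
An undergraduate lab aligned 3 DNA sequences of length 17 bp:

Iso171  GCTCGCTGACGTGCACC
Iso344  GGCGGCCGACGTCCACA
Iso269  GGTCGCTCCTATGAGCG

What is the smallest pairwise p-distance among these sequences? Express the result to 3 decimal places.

Pairwise Hamming distances:
  Iso171 vs Iso344: 6
  Iso171 vs Iso269: 8
  Iso344 vs Iso269: 11
The smallest is 6 mismatches, between Iso171 and Iso344; p = 6/17 = 0.353.

0.353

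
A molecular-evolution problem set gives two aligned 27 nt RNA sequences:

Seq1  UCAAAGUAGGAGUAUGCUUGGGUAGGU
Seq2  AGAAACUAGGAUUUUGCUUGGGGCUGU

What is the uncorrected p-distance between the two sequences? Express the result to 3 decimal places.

0.296

The sequences differ at positions 1 (U/A), 2 (C/G), 6 (G/C), 12 (G/U), 14 (A/U), 23 (U/G), 24 (A/C), 25 (G/U).
There are 8 differences over 27 sites, so p = 8/27 = 0.296.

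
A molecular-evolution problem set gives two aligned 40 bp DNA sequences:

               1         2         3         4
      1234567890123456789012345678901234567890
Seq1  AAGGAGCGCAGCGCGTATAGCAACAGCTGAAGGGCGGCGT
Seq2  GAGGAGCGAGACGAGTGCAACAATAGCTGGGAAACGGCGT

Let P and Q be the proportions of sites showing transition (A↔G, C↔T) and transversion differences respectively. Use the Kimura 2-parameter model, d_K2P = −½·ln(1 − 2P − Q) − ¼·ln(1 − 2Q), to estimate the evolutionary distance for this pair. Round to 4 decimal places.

0.5513

Mismatches occur at site 1 (A/G, transition), site 9 (C/A, transversion), site 10 (A/G, transition), site 11 (G/A, transition), site 14 (C/A, transversion), site 17 (A/G, transition), site 18 (T/C, transition), site 20 (G/A, transition), site 24 (C/T, transition), site 30 (A/G, transition), site 31 (A/G, transition), site 32 (G/A, transition), site 33 (G/A, transition), site 34 (G/A, transition).
Of the 14 differences, 12 transitions and 2 transversions over 40 sites: P = 12/40 = 0.300000, Q = 2/40 = 0.050000.
d = −0.5·ln(0.350000) − 0.25·ln(0.900000) = −0.5·(-1.049822) − 0.25·(-0.105361) = 0.5513.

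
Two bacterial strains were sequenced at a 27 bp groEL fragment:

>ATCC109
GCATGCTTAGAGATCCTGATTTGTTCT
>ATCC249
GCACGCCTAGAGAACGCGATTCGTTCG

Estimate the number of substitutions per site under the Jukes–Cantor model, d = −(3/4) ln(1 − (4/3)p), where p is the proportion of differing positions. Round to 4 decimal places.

0.3181

Differing sites — 4:T/C; 7:T/C; 14:T/A; 16:C/G; 17:T/C; 22:T/C; 27:T/G.
p = 7/27 = 0.259259.
d = −0.75 · ln(1 − (4/3)·0.259259) = −0.75 · ln(0.654321) = −0.75 · (-0.424157) = 0.3181.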